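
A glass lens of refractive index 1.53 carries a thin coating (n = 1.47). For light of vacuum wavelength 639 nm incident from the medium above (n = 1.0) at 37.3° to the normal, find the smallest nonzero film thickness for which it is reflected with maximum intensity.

At the upper boundary (n = 1.0 to n = 1.47) the reflected ray undergoes a half-wave phase shift.
At the lower boundary (n = 1.47 to n = 1.53) the reflected ray undergoes a half-wave phase shift.
The two reflections carry the same phase change, so no net offset.
With no net inversion, constructive interference in reflection requires 2 n t cos θ_r = m λ.
Snell's law: 1.0 sin 37.3° = 1.47 sin θ_r → sin θ_r = 0.412, cos θ_r = 0.911.
Minimum nonzero at m = 1: t = λ / (2 n cos θ_r) = 639 / (2 × 1.47 × 0.911) = 239 nm.

239 nm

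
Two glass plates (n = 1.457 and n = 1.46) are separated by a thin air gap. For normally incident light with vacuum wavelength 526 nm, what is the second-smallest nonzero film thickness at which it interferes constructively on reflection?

Ray reflecting at the top interface goes from n = 1.457 toward n = 1.0: no phase shift.
Ray reflecting at the bottom interface goes from n = 1.0 toward n = 1.46: a half-wave phase shift.
Net: one phase inversion between the two reflected rays.
For maximum reflection here: 2 n t = (m + ½) λ.
The second-smallest nonzero thickness corresponds to m = 1: t = (m + ½) λ / (2 n) = 1.50 × 526 / (2 × 1.0) = 395 nm.

395 nm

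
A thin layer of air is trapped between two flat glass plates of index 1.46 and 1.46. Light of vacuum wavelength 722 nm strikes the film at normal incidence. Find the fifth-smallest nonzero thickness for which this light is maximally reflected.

1625 nm

Top surface (1.46 → 1.0): reflection off a lower-index medium gives no phase shift.
At the lower boundary (n = 1.0 to n = 1.46) the reflected ray undergoes a half-wave phase shift.
The two reflections differ by half a wavelength.
So the condition for constructive reflection is 2 n t = (m + ½) λ.
The fifth-smallest nonzero thickness corresponds to m = 4: t = (m + ½) λ / (2 n) = 4.50 × 722 / (2 × 1.0) = 1625 nm.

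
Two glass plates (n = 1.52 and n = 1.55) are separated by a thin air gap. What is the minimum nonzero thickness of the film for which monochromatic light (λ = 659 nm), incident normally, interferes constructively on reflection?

Ray reflecting at the top interface goes from n = 1.52 toward n = 1.0: no phase shift.
At the lower boundary (n = 1.0 to n = 1.55) the reflected ray undergoes a half-wave phase shift.
Exactly one π shift → a net half-wave offset.
For strong reflection here: 2 n t = (m + ½) λ.
Minimum at m = 0: t = λ / (4 n) = 659 / (4 × 1.0) = 165 nm.

165 nm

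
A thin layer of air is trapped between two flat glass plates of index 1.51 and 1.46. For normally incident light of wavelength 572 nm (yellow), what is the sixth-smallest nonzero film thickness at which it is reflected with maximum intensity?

Top surface (1.51 → 1.0): reflection off a lower-index medium gives no phase shift.
At the lower boundary (n = 1.0 to n = 1.46) the reflected ray undergoes a half-wave phase shift.
The two reflections differ by half a wavelength.
With one net inversion, constructive interference in reflection requires 2 n t = (m + ½) λ.
The sixth-smallest nonzero thickness corresponds to m = 5: t = (m + ½) λ / (2 n) = 5.50 × 572 / (2 × 1.0) = 1573 nm.

1573 nm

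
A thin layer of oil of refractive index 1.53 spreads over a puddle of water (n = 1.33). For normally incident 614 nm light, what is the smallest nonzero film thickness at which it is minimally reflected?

At the upper boundary (n = 1.0 to n = 1.53) the reflected ray undergoes a half-wave phase shift.
Ray reflecting at the bottom interface goes from n = 1.53 toward n = 1.33: no phase shift.
Exactly one π shift → a net half-wave offset.
For weak reflection here: 2 n t = m λ.
The smallest nonzero thickness corresponds to m = 1: t = m λ / (2 n) = 1.00 × 614 / (2 × 1.53) = 201 nm.

201 nm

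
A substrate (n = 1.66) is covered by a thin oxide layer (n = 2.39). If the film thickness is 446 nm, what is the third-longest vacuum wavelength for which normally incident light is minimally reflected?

At the upper boundary (n = 1.0 to n = 2.39) the reflected ray undergoes a half-wave phase shift.
At the lower boundary (n = 2.39 to n = 1.66) the reflected ray undergoes no phase shift.
Net: one phase inversion between the two reflected rays.
For dark reflection here: 2 n t = m λ.
λ = 2 n t / m. The third-longest wavelength is m = 3: λ = 2 × 2.39 × 446 / 3.00 = 711 nm.

711 nm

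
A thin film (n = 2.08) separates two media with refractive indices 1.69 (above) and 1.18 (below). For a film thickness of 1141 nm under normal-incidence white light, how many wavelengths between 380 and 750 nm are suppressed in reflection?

Ray reflecting at the top interface goes from n = 1.69 toward n = 2.08: a half-wave phase shift.
At the lower boundary (n = 2.08 to n = 1.18) the reflected ray undergoes no phase shift.
The two reflections differ by half a wavelength.
With one net inversion, destructive interference in reflection requires 2 n t = m λ.
λ = 2 n t / m = 4747 / m nm.
m=6: 791 nm (IR); m=7: 678 nm (visible); m=8: 593 nm (visible); m=9: 527 nm (visible); m=10: 475 nm (visible); m=11: 432 nm (visible); m=12: 396 nm (visible); m=13: 365 nm (UV).

6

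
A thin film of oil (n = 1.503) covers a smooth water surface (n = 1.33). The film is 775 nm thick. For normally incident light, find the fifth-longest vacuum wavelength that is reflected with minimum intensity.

466 nm

Top surface (1.0 → 1.503): reflection off a higher-index medium gives a half-wave phase shift.
At the lower boundary (n = 1.503 to n = 1.33) the reflected ray undergoes no phase shift.
Net: one phase inversion between the two reflected rays.
For weak reflection here: 2 n t = m λ.
λ = 2 n t / m. The fifth-longest wavelength is m = 5: λ = 2 × 1.503 × 775 / 5.00 = 466 nm.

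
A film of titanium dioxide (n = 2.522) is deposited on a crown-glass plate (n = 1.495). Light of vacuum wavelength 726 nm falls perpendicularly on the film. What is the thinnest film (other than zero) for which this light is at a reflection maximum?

Ray reflecting at the top interface goes from n = 1.0 toward n = 2.522: a half-wave phase shift.
Bottom surface (2.522 → 1.495): reflection off a lower-index medium gives no phase shift.
The two reflections differ by half a wavelength.
So the condition for constructive reflection is 2 n t = (m + ½) λ.
Minimum at m = 0: t = λ / (4 n) = 726 / (4 × 2.522) = 72.0 nm.

72.0 nm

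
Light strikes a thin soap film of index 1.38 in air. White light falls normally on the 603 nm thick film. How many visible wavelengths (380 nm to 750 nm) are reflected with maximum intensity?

Ray reflecting at the top interface goes from n = 1.0 toward n = 1.38: a half-wave phase shift.
Ray reflecting at the bottom interface goes from n = 1.38 toward n = 1.0: no phase shift.
Net: one phase inversion between the two reflected rays.
For maximum reflection here: 2 n t = (m + ½) λ.
λ = 2 n t / (m + ½) = 1664 / (m + ½) nm.
m=1: 1110 nm (IR); m=2: 666 nm (visible); m=3: 476 nm (visible); m=4: 370 nm (UV).

2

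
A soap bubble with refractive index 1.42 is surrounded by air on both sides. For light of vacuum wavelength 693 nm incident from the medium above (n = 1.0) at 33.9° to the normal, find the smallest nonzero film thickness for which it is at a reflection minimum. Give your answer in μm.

At the upper boundary (n = 1.0 to n = 1.42) the reflected ray undergoes a half-wave phase shift.
At the lower boundary (n = 1.42 to n = 1.0) the reflected ray undergoes no phase shift.
Net: one phase inversion between the two reflected rays.
So the condition for destructive reflection is 2 n t cos θ_r = m λ.
Snell's law: 1.0 sin 33.9° = 1.42 sin θ_r → sin θ_r = 0.393, cos θ_r = 0.920.
Minimum nonzero at m = 1: t = λ / (2 n cos θ_r) = 693 / (2 × 1.42 × 0.920) = 265 nm.

0.265 μm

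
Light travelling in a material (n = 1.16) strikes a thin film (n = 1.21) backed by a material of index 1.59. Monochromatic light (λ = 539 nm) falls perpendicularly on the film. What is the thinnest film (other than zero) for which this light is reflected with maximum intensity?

Top surface (1.16 → 1.21): reflection off a higher-index medium gives a half-wave phase shift.
At the lower boundary (n = 1.21 to n = 1.59) the reflected ray undergoes a half-wave phase shift.
Net: no relative phase inversion (both shifts match).
With no net inversion, constructive interference in reflection requires 2 n t = m λ.
Minimum nonzero at m = 1: t = λ / (2 n) = 539 / (2 × 1.21) = 223 nm.

223 nm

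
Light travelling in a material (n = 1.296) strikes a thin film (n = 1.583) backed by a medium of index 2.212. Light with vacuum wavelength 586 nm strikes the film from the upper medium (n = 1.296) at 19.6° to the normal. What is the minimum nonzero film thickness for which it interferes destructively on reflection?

At the upper boundary (n = 1.296 to n = 1.583) the reflected ray undergoes a half-wave phase shift.
Bottom surface (1.583 → 2.212): reflection off a higher-index medium gives a half-wave phase shift.
The two reflections carry the same phase change, so no net offset.
With no net inversion, destructive interference in reflection requires 2 n t cos θ_r = (m + ½) λ.
Snell's law: 1.296 sin 19.6° = 1.583 sin θ_r → sin θ_r = 0.275, cos θ_r = 0.962.
Minimum at m = 0: t = λ / (4 n cos θ_r) = 586 / (4 × 1.583 × 0.962) = 96.2 nm.

96.2 nm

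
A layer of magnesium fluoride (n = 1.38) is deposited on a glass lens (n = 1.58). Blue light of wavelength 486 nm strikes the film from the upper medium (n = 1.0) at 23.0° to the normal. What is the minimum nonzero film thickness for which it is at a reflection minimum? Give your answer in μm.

Ray reflecting at the top interface goes from n = 1.0 toward n = 1.38: a half-wave phase shift.
Bottom surface (1.38 → 1.58): reflection off a higher-index medium gives a half-wave phase shift.
Net: no relative phase inversion (both shifts match).
So the condition for destructive reflection is 2 n t cos θ_r = (m + ½) λ.
Snell's law: 1.0 sin 23.0° = 1.38 sin θ_r → sin θ_r = 0.283, cos θ_r = 0.959.
Minimum at m = 0: t = λ / (4 n cos θ_r) = 486 / (4 × 1.38 × 0.959) = 91.8 nm.

0.0918 μm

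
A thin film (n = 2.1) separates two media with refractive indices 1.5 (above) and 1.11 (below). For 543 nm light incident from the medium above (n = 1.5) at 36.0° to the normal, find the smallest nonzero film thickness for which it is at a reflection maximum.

Ray reflecting at the top interface goes from n = 1.5 toward n = 2.1: a half-wave phase shift.
Bottom surface (2.1 → 1.11): reflection off a lower-index medium gives no phase shift.
Exactly one π shift → a net half-wave offset.
For maximum reflection here: 2 n t cos θ_r = (m + ½) λ.
Snell's law: 1.5 sin 36.0° = 2.1 sin θ_r → sin θ_r = 0.420, cos θ_r = 0.908.
Minimum at m = 0: t = λ / (4 n cos θ_r) = 543 / (4 × 2.1 × 0.908) = 71.2 nm.

71.2 nm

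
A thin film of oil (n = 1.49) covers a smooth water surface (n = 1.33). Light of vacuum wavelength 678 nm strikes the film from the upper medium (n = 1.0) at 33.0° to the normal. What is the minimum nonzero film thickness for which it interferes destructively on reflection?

244 nm

Top surface (1.0 → 1.49): reflection off a higher-index medium gives a half-wave phase shift.
At the lower boundary (n = 1.49 to n = 1.33) the reflected ray undergoes no phase shift.
The two reflections differ by half a wavelength.
For minimum reflection here: 2 n t cos θ_r = m λ.
Snell's law: 1.0 sin 33.0° = 1.49 sin θ_r → sin θ_r = 0.366, cos θ_r = 0.931.
Minimum nonzero at m = 1: t = λ / (2 n cos θ_r) = 678 / (2 × 1.49 × 0.931) = 244 nm.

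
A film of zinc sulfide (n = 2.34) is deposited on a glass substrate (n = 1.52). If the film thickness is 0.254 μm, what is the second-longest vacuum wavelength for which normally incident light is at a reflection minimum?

At the upper boundary (n = 1.0 to n = 2.34) the reflected ray undergoes a half-wave phase shift.
Ray reflecting at the bottom interface goes from n = 2.34 toward n = 1.52: no phase shift.
Exactly one π shift → a net half-wave offset.
With one net inversion, destructive interference in reflection requires 2 n t = m λ.
λ = 2 n t / m. The second-longest wavelength is m = 2: λ = 2 × 2.34 × 254 / 2.00 = 594 nm.

594 nm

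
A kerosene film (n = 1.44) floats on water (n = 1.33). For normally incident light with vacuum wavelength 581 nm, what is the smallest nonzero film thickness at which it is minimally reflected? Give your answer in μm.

Top surface (1.0 → 1.44): reflection off a higher-index medium gives a half-wave phase shift.
Bottom surface (1.44 → 1.33): reflection off a lower-index medium gives no phase shift.
The two reflections differ by half a wavelength.
For minimum reflection here: 2 n t = m λ.
The smallest nonzero thickness corresponds to m = 1: t = m λ / (2 n) = 1.00 × 581 / (2 × 1.44) = 202 nm.

0.202 μm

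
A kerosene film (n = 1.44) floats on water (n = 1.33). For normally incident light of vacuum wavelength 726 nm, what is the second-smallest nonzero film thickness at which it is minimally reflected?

Top surface (1.0 → 1.44): reflection off a higher-index medium gives a half-wave phase shift.
Bottom surface (1.44 → 1.33): reflection off a lower-index medium gives no phase shift.
Net: one phase inversion between the two reflected rays.
For weak reflection here: 2 n t = m λ.
The second-smallest nonzero thickness corresponds to m = 2: t = m λ / (2 n) = 2.00 × 726 / (2 × 1.44) = 504 nm.

504 nm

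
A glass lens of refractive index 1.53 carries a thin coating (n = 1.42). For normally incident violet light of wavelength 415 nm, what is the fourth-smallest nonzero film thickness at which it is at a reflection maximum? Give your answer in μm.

Top surface (1.0 → 1.42): reflection off a higher-index medium gives a half-wave phase shift.
At the lower boundary (n = 1.42 to n = 1.53) the reflected ray undergoes a half-wave phase shift.
The two reflections carry the same phase change, so no net offset.
For maximum reflection here: 2 n t = m λ.
The fourth-smallest nonzero thickness corresponds to m = 4: t = m λ / (2 n) = 4.00 × 415 / (2 × 1.42) = 585 nm.

0.585 μm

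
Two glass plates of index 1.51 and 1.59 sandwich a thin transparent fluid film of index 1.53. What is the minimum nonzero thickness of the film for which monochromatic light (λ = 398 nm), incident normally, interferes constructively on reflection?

At the upper boundary (n = 1.51 to n = 1.53) the reflected ray undergoes a half-wave phase shift.
Ray reflecting at the bottom interface goes from n = 1.53 toward n = 1.59: a half-wave phase shift.
Zero or two π shifts → no net half-wave offset.
With no net inversion, constructive interference in reflection requires 2 n t = m λ.
Minimum nonzero at m = 1: t = λ / (2 n) = 398 / (2 × 1.53) = 130 nm.

130 nm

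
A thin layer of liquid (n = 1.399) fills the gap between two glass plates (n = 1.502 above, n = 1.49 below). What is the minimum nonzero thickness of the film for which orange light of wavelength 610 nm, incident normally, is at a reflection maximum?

Ray reflecting at the top interface goes from n = 1.502 toward n = 1.399: no phase shift.
At the lower boundary (n = 1.399 to n = 1.49) the reflected ray undergoes a half-wave phase shift.
The two reflections differ by half a wavelength.
For bright reflection here: 2 n t = (m + ½) λ.
Minimum at m = 0: t = λ / (4 n) = 610 / (4 × 1.399) = 109 nm.

109 nm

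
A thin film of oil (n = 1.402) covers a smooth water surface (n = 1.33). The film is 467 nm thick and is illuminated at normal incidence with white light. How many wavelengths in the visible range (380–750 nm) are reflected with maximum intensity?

1

Top surface (1.0 → 1.402): reflection off a higher-index medium gives a half-wave phase shift.
Bottom surface (1.402 → 1.33): reflection off a lower-index medium gives no phase shift.
Net: one phase inversion between the two reflected rays.
With one net inversion, constructive interference in reflection requires 2 n t = (m + ½) λ.
λ = 2 n t / (m + ½) = 1309 / (m + ½) nm.
m=1: 873 nm (IR); m=2: 524 nm (visible); m=3: 374 nm (UV).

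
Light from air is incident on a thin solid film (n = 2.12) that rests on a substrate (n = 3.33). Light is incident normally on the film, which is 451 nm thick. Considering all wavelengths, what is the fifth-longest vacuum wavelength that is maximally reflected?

382 nm

Ray reflecting at the top interface goes from n = 1.0 toward n = 2.12: a half-wave phase shift.
At the lower boundary (n = 2.12 to n = 3.33) the reflected ray undergoes a half-wave phase shift.
The two reflections carry the same phase change, so no net offset.
So the condition for constructive reflection is 2 n t = m λ.
λ = 2 n t / m. The fifth-longest wavelength is m = 5: λ = 2 × 2.12 × 451 / 5.00 = 382 nm.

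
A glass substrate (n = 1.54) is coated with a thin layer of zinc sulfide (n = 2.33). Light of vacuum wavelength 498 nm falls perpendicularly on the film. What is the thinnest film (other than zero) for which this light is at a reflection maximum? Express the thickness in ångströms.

Ray reflecting at the top interface goes from n = 1.0 toward n = 2.33: a half-wave phase shift.
Bottom surface (2.33 → 1.54): reflection off a lower-index medium gives no phase shift.
Net: one phase inversion between the two reflected rays.
With one net inversion, constructive interference in reflection requires 2 n t = (m + ½) λ.
Minimum at m = 0: t = λ / (4 n) = 498 / (4 × 2.33) = 53.4 nm.

534 Å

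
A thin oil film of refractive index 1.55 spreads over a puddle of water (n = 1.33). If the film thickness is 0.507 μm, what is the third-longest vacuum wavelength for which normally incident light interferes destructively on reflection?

524 nm

At the upper boundary (n = 1.0 to n = 1.55) the reflected ray undergoes a half-wave phase shift.
Bottom surface (1.55 → 1.33): reflection off a lower-index medium gives no phase shift.
Net: one phase inversion between the two reflected rays.
With one net inversion, destructive interference in reflection requires 2 n t = m λ.
λ = 2 n t / m. The third-longest wavelength is m = 3: λ = 2 × 1.55 × 507 / 3.00 = 524 nm.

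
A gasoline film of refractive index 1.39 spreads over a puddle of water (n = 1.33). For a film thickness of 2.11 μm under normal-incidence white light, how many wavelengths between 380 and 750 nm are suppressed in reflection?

Top surface (1.0 → 1.39): reflection off a higher-index medium gives a half-wave phase shift.
At the lower boundary (n = 1.39 to n = 1.33) the reflected ray undergoes no phase shift.
The two reflections differ by half a wavelength.
So the condition for destructive reflection is 2 n t = m λ.
λ = 2 n t / m = 5866 / m nm.
m=7: 838 nm (IR); m=8: 733 nm (visible); m=9: 652 nm (visible); m=10: 587 nm (visible); m=11: 533 nm (visible); m=12: 489 nm (visible); m=13: 451 nm (visible); m=14: 419 nm (visible); m=15: 391 nm (visible); m=16: 367 nm (UV).

8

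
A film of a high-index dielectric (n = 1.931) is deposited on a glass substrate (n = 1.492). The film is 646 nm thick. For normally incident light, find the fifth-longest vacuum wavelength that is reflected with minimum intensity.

499 nm

Ray reflecting at the top interface goes from n = 1.0 toward n = 1.931: a half-wave phase shift.
Bottom surface (1.931 → 1.492): reflection off a lower-index medium gives no phase shift.
The two reflections differ by half a wavelength.
So the condition for destructive reflection is 2 n t = m λ.
λ = 2 n t / m. The fifth-longest wavelength is m = 5: λ = 2 × 1.931 × 646 / 5.00 = 499 nm.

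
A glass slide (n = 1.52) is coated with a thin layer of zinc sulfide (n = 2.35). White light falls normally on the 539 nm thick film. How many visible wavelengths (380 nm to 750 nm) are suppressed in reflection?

3

Top surface (1.0 → 2.35): reflection off a higher-index medium gives a half-wave phase shift.
At the lower boundary (n = 2.35 to n = 1.52) the reflected ray undergoes no phase shift.
Exactly one π shift → a net half-wave offset.
For minimum reflection here: 2 n t = m λ.
λ = 2 n t / m = 2533 / m nm.
m=3: 844 nm (IR); m=4: 633 nm (visible); m=5: 507 nm (visible); m=6: 422 nm (visible); m=7: 362 nm (UV).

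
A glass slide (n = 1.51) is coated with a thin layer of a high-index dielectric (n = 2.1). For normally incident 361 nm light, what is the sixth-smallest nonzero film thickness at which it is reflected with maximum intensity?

At the upper boundary (n = 1.0 to n = 2.1) the reflected ray undergoes a half-wave phase shift.
Bottom surface (2.1 → 1.51): reflection off a lower-index medium gives no phase shift.
Exactly one π shift → a net half-wave offset.
With one net inversion, constructive interference in reflection requires 2 n t = (m + ½) λ.
The sixth-smallest nonzero thickness corresponds to m = 5: t = (m + ½) λ / (2 n) = 5.50 × 361 / (2 × 2.1) = 473 nm.

473 nm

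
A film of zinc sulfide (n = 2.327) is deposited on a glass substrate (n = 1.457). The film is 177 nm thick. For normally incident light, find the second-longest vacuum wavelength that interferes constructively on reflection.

549 nm

Top surface (1.0 → 2.327): reflection off a higher-index medium gives a half-wave phase shift.
At the lower boundary (n = 2.327 to n = 1.457) the reflected ray undergoes no phase shift.
Exactly one π shift → a net half-wave offset.
For bright reflection here: 2 n t = (m + ½) λ.
λ = 2 n t / (m + ½). The second-longest wavelength is m = 1: λ = 2 × 2.327 × 177 / 1.50 = 549 nm.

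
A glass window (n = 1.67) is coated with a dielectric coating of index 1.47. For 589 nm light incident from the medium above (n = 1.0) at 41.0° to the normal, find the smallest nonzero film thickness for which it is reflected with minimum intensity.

At the upper boundary (n = 1.0 to n = 1.47) the reflected ray undergoes a half-wave phase shift.
At the lower boundary (n = 1.47 to n = 1.67) the reflected ray undergoes a half-wave phase shift.
The two reflections carry the same phase change, so no net offset.
With no net inversion, destructive interference in reflection requires 2 n t cos θ_r = (m + ½) λ.
Snell's law: 1.0 sin 41.0° = 1.47 sin θ_r → sin θ_r = 0.446, cos θ_r = 0.895.
Minimum at m = 0: t = λ / (4 n cos θ_r) = 589 / (4 × 1.47 × 0.895) = 112 nm.

112 nm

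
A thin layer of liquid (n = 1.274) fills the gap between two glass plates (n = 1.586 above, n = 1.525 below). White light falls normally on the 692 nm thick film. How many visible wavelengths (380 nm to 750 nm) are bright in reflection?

3

Top surface (1.586 → 1.274): reflection off a lower-index medium gives no phase shift.
Bottom surface (1.274 → 1.525): reflection off a higher-index medium gives a half-wave phase shift.
Net: one phase inversion between the two reflected rays.
For bright reflection here: 2 n t = (m + ½) λ.
λ = 2 n t / (m + ½) = 1763 / (m + ½) nm.
m=1: 1175 nm (IR); m=2: 705 nm (visible); m=3: 504 nm (visible); m=4: 392 nm (visible); m=5: 321 nm (UV).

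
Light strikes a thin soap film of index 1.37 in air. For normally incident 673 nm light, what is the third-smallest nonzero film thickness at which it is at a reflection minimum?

737 nm

Top surface (1.0 → 1.37): reflection off a higher-index medium gives a half-wave phase shift.
Ray reflecting at the bottom interface goes from n = 1.37 toward n = 1.0: no phase shift.
Exactly one π shift → a net half-wave offset.
So the condition for destructive reflection is 2 n t = m λ.
The third-smallest nonzero thickness corresponds to m = 3: t = m λ / (2 n) = 3.00 × 673 / (2 × 1.37) = 737 nm.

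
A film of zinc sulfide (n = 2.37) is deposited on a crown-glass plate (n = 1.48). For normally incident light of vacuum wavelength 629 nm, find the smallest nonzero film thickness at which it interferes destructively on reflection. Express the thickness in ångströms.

At the upper boundary (n = 1.0 to n = 2.37) the reflected ray undergoes a half-wave phase shift.
Bottom surface (2.37 → 1.48): reflection off a lower-index medium gives no phase shift.
Exactly one π shift → a net half-wave offset.
So the condition for destructive reflection is 2 n t = m λ.
Minimum nonzero at m = 1: t = λ / (2 n) = 629 / (2 × 2.37) = 133 nm.

1327 Å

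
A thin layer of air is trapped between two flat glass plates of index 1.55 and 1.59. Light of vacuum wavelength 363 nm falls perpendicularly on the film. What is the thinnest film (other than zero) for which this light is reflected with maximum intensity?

Ray reflecting at the top interface goes from n = 1.55 toward n = 1.0: no phase shift.
Bottom surface (1.0 → 1.59): reflection off a higher-index medium gives a half-wave phase shift.
The two reflections differ by half a wavelength.
So the condition for constructive reflection is 2 n t = (m + ½) λ.
Minimum at m = 0: t = λ / (4 n) = 363 / (4 × 1.0) = 90.8 nm.

90.8 nm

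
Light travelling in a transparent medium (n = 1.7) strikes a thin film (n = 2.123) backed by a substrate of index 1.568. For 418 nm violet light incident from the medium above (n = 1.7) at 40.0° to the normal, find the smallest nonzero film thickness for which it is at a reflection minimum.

At the upper boundary (n = 1.7 to n = 2.123) the reflected ray undergoes a half-wave phase shift.
At the lower boundary (n = 2.123 to n = 1.568) the reflected ray undergoes no phase shift.
The two reflections differ by half a wavelength.
With one net inversion, destructive interference in reflection requires 2 n t cos θ_r = m λ.
Snell's law: 1.7 sin 40.0° = 2.123 sin θ_r → sin θ_r = 0.515, cos θ_r = 0.857.
Minimum nonzero at m = 1: t = λ / (2 n cos θ_r) = 418 / (2 × 2.123 × 0.857) = 115 nm.

115 nm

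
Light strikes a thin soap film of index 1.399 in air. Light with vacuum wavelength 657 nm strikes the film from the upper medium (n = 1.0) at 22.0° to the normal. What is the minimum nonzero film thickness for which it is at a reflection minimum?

244 nm

Top surface (1.0 → 1.399): reflection off a higher-index medium gives a half-wave phase shift.
Bottom surface (1.399 → 1.0): reflection off a lower-index medium gives no phase shift.
Net: one phase inversion between the two reflected rays.
For minimum reflection here: 2 n t cos θ_r = m λ.
Snell's law: 1.0 sin 22.0° = 1.399 sin θ_r → sin θ_r = 0.268, cos θ_r = 0.963.
Minimum nonzero at m = 1: t = λ / (2 n cos θ_r) = 657 / (2 × 1.399 × 0.963) = 244 nm.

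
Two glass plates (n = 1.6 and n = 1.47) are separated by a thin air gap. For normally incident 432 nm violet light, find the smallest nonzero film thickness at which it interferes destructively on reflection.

216 nm

Ray reflecting at the top interface goes from n = 1.6 toward n = 1.0: no phase shift.
Bottom surface (1.0 → 1.47): reflection off a higher-index medium gives a half-wave phase shift.
Exactly one π shift → a net half-wave offset.
With one net inversion, destructive interference in reflection requires 2 n t = m λ.
Minimum nonzero at m = 1: t = λ / (2 n) = 432 / (2 × 1.0) = 216 nm.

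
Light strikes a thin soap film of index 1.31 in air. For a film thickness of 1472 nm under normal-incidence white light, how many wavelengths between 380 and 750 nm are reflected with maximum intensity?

5

At the upper boundary (n = 1.0 to n = 1.31) the reflected ray undergoes a half-wave phase shift.
At the lower boundary (n = 1.31 to n = 1.0) the reflected ray undergoes no phase shift.
The two reflections differ by half a wavelength.
For bright reflection here: 2 n t = (m + ½) λ.
λ = 2 n t / (m + ½) = 3857 / (m + ½) nm.
m=4: 857 nm (IR); m=5: 701 nm (visible); m=6: 593 nm (visible); m=7: 514 nm (visible); m=8: 454 nm (visible); m=9: 406 nm (visible); m=10: 367 nm (UV).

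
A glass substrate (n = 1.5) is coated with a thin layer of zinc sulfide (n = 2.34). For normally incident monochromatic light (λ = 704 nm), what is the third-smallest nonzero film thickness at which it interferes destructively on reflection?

451 nm

Top surface (1.0 → 2.34): reflection off a higher-index medium gives a half-wave phase shift.
Ray reflecting at the bottom interface goes from n = 2.34 toward n = 1.5: no phase shift.
Net: one phase inversion between the two reflected rays.
So the condition for destructive reflection is 2 n t = m λ.
The third-smallest nonzero thickness corresponds to m = 3: t = m λ / (2 n) = 3.00 × 704 / (2 × 2.34) = 451 nm.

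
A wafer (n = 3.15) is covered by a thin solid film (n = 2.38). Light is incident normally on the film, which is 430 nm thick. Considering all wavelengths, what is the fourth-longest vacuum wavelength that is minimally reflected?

585 nm

Ray reflecting at the top interface goes from n = 1.0 toward n = 2.38: a half-wave phase shift.
Ray reflecting at the bottom interface goes from n = 2.38 toward n = 3.15: a half-wave phase shift.
Net: no relative phase inversion (both shifts match).
For minimum reflection here: 2 n t = (m + ½) λ.
λ = 2 n t / (m + ½). The fourth-longest wavelength is m = 3: λ = 2 × 2.38 × 430 / 3.50 = 585 nm.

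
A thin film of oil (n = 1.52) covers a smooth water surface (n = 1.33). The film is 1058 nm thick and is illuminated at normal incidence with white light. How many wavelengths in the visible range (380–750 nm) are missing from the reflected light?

4

Top surface (1.0 → 1.52): reflection off a higher-index medium gives a half-wave phase shift.
Ray reflecting at the bottom interface goes from n = 1.52 toward n = 1.33: no phase shift.
Exactly one π shift → a net half-wave offset.
For dark reflection here: 2 n t = m λ.
λ = 2 n t / m = 3216 / m nm.
m=4: 804 nm (IR); m=5: 643 nm (visible); m=6: 536 nm (visible); m=7: 459 nm (visible); m=8: 402 nm (visible); m=9: 357 nm (UV).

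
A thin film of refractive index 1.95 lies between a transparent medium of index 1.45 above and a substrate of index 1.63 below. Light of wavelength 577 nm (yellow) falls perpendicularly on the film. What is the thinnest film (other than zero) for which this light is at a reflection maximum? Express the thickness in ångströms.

740 Å

At the upper boundary (n = 1.45 to n = 1.95) the reflected ray undergoes a half-wave phase shift.
Ray reflecting at the bottom interface goes from n = 1.95 toward n = 1.63: no phase shift.
Net: one phase inversion between the two reflected rays.
So the condition for constructive reflection is 2 n t = (m + ½) λ.
Minimum at m = 0: t = λ / (4 n) = 577 / (4 × 1.95) = 74.0 nm.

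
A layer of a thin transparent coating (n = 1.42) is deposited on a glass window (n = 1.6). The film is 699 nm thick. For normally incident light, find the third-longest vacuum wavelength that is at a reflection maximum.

662 nm

Top surface (1.0 → 1.42): reflection off a higher-index medium gives a half-wave phase shift.
Ray reflecting at the bottom interface goes from n = 1.42 toward n = 1.6: a half-wave phase shift.
The two reflections carry the same phase change, so no net offset.
So the condition for constructive reflection is 2 n t = m λ.
λ = 2 n t / m. The third-longest wavelength is m = 3: λ = 2 × 1.42 × 699 / 3.00 = 662 nm.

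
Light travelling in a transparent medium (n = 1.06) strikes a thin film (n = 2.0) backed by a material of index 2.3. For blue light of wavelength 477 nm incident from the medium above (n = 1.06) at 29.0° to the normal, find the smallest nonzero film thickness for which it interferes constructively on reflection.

Ray reflecting at the top interface goes from n = 1.06 toward n = 2.0: a half-wave phase shift.
Ray reflecting at the bottom interface goes from n = 2.0 toward n = 2.3: a half-wave phase shift.
Zero or two π shifts → no net half-wave offset.
With no net inversion, constructive interference in reflection requires 2 n t cos θ_r = m λ.
Snell's law: 1.06 sin 29.0° = 2.0 sin θ_r → sin θ_r = 0.257, cos θ_r = 0.966.
Minimum nonzero at m = 1: t = λ / (2 n cos θ_r) = 477 / (2 × 2.0 × 0.966) = 123 nm.

123 nm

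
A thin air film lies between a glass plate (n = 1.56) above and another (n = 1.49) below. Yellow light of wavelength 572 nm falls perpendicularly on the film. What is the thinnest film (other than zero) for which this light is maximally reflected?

143 nm

At the upper boundary (n = 1.56 to n = 1.0) the reflected ray undergoes no phase shift.
Bottom surface (1.0 → 1.49): reflection off a higher-index medium gives a half-wave phase shift.
The two reflections differ by half a wavelength.
With one net inversion, constructive interference in reflection requires 2 n t = (m + ½) λ.
Minimum at m = 0: t = λ / (4 n) = 572 / (4 × 1.0) = 143 nm.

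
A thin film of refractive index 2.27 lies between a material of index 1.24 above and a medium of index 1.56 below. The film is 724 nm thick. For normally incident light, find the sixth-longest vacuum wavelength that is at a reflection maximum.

Ray reflecting at the top interface goes from n = 1.24 toward n = 2.27: a half-wave phase shift.
Ray reflecting at the bottom interface goes from n = 2.27 toward n = 1.56: no phase shift.
The two reflections differ by half a wavelength.
For bright reflection here: 2 n t = (m + ½) λ.
λ = 2 n t / (m + ½). The sixth-longest wavelength is m = 5: λ = 2 × 2.27 × 724 / 5.50 = 598 nm.

598 nm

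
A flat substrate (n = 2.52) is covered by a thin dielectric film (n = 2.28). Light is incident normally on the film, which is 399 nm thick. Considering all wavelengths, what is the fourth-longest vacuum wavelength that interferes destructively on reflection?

520 nm

Ray reflecting at the top interface goes from n = 1.0 toward n = 2.28: a half-wave phase shift.
Bottom surface (2.28 → 2.52): reflection off a higher-index medium gives a half-wave phase shift.
Net: no relative phase inversion (both shifts match).
For minimum reflection here: 2 n t = (m + ½) λ.
λ = 2 n t / (m + ½). The fourth-longest wavelength is m = 3: λ = 2 × 2.28 × 399 / 3.50 = 520 nm.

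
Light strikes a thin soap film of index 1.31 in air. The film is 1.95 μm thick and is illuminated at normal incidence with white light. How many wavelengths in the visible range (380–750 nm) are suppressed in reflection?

7

Ray reflecting at the top interface goes from n = 1.0 toward n = 1.31: a half-wave phase shift.
At the lower boundary (n = 1.31 to n = 1.0) the reflected ray undergoes no phase shift.
The two reflections differ by half a wavelength.
For dark reflection here: 2 n t = m λ.
λ = 2 n t / m = 5109 / m nm.
m=6: 852 nm (IR); m=7: 730 nm (visible); m=8: 639 nm (visible); m=9: 568 nm (visible); m=10: 511 nm (visible); m=11: 464 nm (visible); m=12: 426 nm (visible); m=13: 393 nm (visible); m=14: 365 nm (UV).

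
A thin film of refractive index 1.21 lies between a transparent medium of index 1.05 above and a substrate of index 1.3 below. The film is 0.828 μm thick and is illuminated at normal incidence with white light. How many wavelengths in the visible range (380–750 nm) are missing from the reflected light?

Ray reflecting at the top interface goes from n = 1.05 toward n = 1.21: a half-wave phase shift.
Ray reflecting at the bottom interface goes from n = 1.21 toward n = 1.3: a half-wave phase shift.
Zero or two π shifts → no net half-wave offset.
So the condition for destructive reflection is 2 n t = (m + ½) λ.
λ = 2 n t / (m + ½) = 2004 / (m + ½) nm.
m=2: 802 nm (IR); m=3: 573 nm (visible); m=4: 445 nm (visible); m=5: 364 nm (UV).

2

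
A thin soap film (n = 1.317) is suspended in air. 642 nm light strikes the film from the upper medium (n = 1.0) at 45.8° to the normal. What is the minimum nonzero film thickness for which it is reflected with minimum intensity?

291 nm

Top surface (1.0 → 1.317): reflection off a higher-index medium gives a half-wave phase shift.
At the lower boundary (n = 1.317 to n = 1.0) the reflected ray undergoes no phase shift.
The two reflections differ by half a wavelength.
So the condition for destructive reflection is 2 n t cos θ_r = m λ.
Snell's law: 1.0 sin 45.8° = 1.317 sin θ_r → sin θ_r = 0.544, cos θ_r = 0.839.
Minimum nonzero at m = 1: t = λ / (2 n cos θ_r) = 642 / (2 × 1.317 × 0.839) = 291 nm.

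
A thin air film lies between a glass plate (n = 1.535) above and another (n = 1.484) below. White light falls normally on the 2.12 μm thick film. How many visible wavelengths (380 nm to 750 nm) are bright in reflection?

At the upper boundary (n = 1.535 to n = 1.0) the reflected ray undergoes no phase shift.
At the lower boundary (n = 1.0 to n = 1.484) the reflected ray undergoes a half-wave phase shift.
Net: one phase inversion between the two reflected rays.
For strong reflection here: 2 n t = (m + ½) λ.
λ = 2 n t / (m + ½) = 4240 / (m + ½) nm.
m=5: 771 nm (IR); m=6: 652 nm (visible); m=7: 565 nm (visible); m=8: 499 nm (visible); m=9: 446 nm (visible); m=10: 404 nm (visible); m=11: 369 nm (UV).

5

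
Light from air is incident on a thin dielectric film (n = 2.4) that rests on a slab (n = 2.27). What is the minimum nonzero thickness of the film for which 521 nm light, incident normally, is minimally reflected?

Ray reflecting at the top interface goes from n = 1.0 toward n = 2.4: a half-wave phase shift.
At the lower boundary (n = 2.4 to n = 2.27) the reflected ray undergoes no phase shift.
Net: one phase inversion between the two reflected rays.
So the condition for destructive reflection is 2 n t = m λ.
Minimum nonzero at m = 1: t = λ / (2 n) = 521 / (2 × 2.4) = 109 nm.

109 nm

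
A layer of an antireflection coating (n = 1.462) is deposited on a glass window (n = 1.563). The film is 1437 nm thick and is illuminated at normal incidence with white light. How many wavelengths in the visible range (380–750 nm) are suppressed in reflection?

At the upper boundary (n = 1.0 to n = 1.462) the reflected ray undergoes a half-wave phase shift.
Bottom surface (1.462 → 1.563): reflection off a higher-index medium gives a half-wave phase shift.
Net: no relative phase inversion (both shifts match).
For minimum reflection here: 2 n t = (m + ½) λ.
λ = 2 n t / (m + ½) = 4202 / (m + ½) nm.
m=5: 764 nm (IR); m=6: 646 nm (visible); m=7: 560 nm (visible); m=8: 494 nm (visible); m=9: 442 nm (visible); m=10: 400 nm (visible); m=11: 365 nm (UV).

5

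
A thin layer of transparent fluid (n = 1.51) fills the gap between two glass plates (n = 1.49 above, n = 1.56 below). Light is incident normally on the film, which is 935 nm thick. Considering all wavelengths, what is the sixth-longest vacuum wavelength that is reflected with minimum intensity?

513 nm

At the upper boundary (n = 1.49 to n = 1.51) the reflected ray undergoes a half-wave phase shift.
At the lower boundary (n = 1.51 to n = 1.56) the reflected ray undergoes a half-wave phase shift.
The two reflections carry the same phase change, so no net offset.
So the condition for destructive reflection is 2 n t = (m + ½) λ.
λ = 2 n t / (m + ½). The sixth-longest wavelength is m = 5: λ = 2 × 1.51 × 935 / 5.50 = 513 nm.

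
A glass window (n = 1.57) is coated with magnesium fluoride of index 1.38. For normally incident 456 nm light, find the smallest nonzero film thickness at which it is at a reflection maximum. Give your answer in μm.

At the upper boundary (n = 1.0 to n = 1.38) the reflected ray undergoes a half-wave phase shift.
Ray reflecting at the bottom interface goes from n = 1.38 toward n = 1.57: a half-wave phase shift.
The two reflections carry the same phase change, so no net offset.
With no net inversion, constructive interference in reflection requires 2 n t = m λ.
Minimum nonzero at m = 1: t = λ / (2 n) = 456 / (2 × 1.38) = 165 nm.

0.165 μm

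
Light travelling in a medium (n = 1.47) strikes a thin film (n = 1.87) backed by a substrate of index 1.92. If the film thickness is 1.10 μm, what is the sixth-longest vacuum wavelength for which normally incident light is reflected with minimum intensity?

748 nm

At the upper boundary (n = 1.47 to n = 1.87) the reflected ray undergoes a half-wave phase shift.
Bottom surface (1.87 → 1.92): reflection off a higher-index medium gives a half-wave phase shift.
Net: no relative phase inversion (both shifts match).
For minimum reflection here: 2 n t = (m + ½) λ.
λ = 2 n t / (m + ½). The sixth-longest wavelength is m = 5: λ = 2 × 1.87 × 1100 / 5.50 = 748 nm.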